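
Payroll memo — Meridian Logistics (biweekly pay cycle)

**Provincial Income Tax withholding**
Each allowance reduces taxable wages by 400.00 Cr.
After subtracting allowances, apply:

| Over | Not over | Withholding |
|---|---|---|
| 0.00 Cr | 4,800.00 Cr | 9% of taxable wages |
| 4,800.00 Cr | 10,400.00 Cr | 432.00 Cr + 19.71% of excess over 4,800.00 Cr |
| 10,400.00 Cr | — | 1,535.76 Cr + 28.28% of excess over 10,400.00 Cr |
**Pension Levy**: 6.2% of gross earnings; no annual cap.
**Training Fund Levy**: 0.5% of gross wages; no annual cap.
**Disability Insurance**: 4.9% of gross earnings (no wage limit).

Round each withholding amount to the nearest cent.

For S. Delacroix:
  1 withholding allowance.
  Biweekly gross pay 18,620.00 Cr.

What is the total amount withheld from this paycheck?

5,907.18 Cr

Provincial Income Tax: taxable = 18,620.00 Cr − 1×400.00 Cr = 18,220.00 Cr
  1,535.76 Cr + 28.28% × (18,220.00 Cr − 10,400.00 Cr) = 1,535.76 Cr + 28.28% × 7,820.00 Cr = 3,747.26 Cr
Pension Levy: 6.2% × 18,620.00 Cr = 1,154.44 Cr
Training Fund Levy: 0.5% × 18,620.00 Cr = 93.10 Cr
Disability Insurance: 4.9% × 18,620.00 Cr = 912.38 Cr
Total: 3,747.26 Cr + 1,154.44 Cr + 93.10 Cr + 912.38 Cr = 5,907.18 Cr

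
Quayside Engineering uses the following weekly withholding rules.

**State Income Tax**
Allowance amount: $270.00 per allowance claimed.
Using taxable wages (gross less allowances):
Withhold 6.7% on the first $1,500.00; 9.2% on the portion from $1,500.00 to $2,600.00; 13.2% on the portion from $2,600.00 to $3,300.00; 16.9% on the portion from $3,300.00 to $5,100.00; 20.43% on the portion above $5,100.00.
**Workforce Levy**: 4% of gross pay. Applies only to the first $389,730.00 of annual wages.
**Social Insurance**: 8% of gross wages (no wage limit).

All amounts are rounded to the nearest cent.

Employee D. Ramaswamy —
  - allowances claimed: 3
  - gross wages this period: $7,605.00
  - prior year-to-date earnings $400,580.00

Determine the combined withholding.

$1,552.99

State Income Tax: taxable = $7,605.00 − 3×$270.00 = $6,795.00
  $598.30 + 20.43% × ($6,795.00 − $5,100.00) = $598.30 + 20.43% × $1,695.00 = $944.59
Workforce Levy: YTD $400,580.00 ≥ cap $389,730.00 → $0.00
Social Insurance: 8% × $7,605.00 = $608.40
Total: $944.59 + $0.00 + $608.40 = $1,552.99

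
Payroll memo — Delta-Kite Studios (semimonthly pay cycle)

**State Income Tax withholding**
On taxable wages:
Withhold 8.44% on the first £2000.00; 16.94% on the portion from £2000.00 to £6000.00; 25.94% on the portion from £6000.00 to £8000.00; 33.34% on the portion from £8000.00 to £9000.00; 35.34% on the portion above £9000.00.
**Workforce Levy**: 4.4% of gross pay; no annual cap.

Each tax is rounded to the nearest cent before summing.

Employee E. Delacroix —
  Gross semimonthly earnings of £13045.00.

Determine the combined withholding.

£3702.08

State Income Tax: taxable = £13045.00
  £1698.60 + 35.34% × (£13045.00 − £9000.00) = £1698.60 + 35.34% × £4045.00 = £3128.10
Workforce Levy: 4.4% × £13045.00 = £573.98
Total: £3128.10 + £573.98 = £3702.08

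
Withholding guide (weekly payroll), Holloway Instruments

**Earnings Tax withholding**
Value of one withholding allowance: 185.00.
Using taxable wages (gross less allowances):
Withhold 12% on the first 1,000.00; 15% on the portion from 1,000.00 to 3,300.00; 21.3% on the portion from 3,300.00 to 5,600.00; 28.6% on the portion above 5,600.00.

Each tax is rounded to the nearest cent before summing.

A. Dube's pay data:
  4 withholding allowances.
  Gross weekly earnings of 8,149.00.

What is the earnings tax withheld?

Earnings Tax: taxable = 8,149.00 − 4×185.00 = 7,409.00
  954.90 + 28.6% × (7,409.00 − 5,600.00) = 954.90 + 28.6% × 1,809.00 = 1,472.27

1,472.27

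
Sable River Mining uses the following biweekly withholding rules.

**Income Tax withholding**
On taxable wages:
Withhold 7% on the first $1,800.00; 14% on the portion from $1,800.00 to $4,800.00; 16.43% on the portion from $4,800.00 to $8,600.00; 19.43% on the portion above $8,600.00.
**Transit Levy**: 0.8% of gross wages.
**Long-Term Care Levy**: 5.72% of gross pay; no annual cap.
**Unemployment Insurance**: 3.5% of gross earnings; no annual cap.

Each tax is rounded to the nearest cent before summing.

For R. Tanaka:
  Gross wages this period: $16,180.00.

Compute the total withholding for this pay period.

$4,264.37

Income Tax: taxable = $16,180.00
  $1,170.34 + 19.43% × ($16,180.00 − $8,600.00) = $1,170.34 + 19.43% × $7,580.00 = $2,643.13
Transit Levy: 0.8% × $16,180.00 = $129.44
Long-Term Care Levy: 5.72% × $16,180.00 = $925.50
Unemployment Insurance: 3.5% × $16,180.00 = $566.30
Total: $2,643.13 + $129.44 + $925.50 + $566.30 = $4,264.37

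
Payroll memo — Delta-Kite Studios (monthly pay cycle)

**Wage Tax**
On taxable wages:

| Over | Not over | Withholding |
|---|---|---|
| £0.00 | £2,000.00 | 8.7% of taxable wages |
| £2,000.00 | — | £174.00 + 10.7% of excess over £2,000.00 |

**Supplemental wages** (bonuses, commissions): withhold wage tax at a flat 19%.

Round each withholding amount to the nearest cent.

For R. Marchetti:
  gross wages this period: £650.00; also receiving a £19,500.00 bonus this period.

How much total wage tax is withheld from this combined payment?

Wage Tax: taxable = £650.00
  8.7% × £650.00 = £56.55
Supplemental (19% flat on bonus): 19% × £19,500.00 = £3,705.00
Total wage tax: £56.55 + £3,705.00 = £3,761.55

£3,761.55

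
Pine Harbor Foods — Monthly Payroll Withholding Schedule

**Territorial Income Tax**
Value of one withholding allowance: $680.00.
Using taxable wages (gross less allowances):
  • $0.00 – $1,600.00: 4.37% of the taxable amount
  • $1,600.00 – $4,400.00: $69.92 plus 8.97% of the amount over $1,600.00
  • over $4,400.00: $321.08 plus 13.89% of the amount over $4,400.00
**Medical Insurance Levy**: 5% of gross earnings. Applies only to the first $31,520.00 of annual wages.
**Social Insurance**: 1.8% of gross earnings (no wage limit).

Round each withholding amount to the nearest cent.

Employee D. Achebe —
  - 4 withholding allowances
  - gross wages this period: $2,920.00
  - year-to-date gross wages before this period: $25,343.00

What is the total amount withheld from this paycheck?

$207.30

Territorial Income Tax: taxable = $2,920.00 − 4×$680.00 = $200.00
  4.37% × $200.00 = $8.74
Medical Insurance Levy: 5% × $2,920.00 = $146.00
Social Insurance: 1.8% × $2,920.00 = $52.56
Total: $8.74 + $146.00 + $52.56 = $207.30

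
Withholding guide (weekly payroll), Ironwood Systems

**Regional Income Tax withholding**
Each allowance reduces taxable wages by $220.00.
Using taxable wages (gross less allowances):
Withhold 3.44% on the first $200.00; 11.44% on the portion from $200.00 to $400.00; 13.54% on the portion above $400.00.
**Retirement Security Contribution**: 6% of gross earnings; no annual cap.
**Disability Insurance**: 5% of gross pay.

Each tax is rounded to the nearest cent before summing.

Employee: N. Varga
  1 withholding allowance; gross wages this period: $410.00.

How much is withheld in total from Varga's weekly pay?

Regional Income Tax: taxable = $410.00 − 1×$220.00 = $190.00
  3.44% × $190.00 = $6.54
Retirement Security Contribution: 6% × $410.00 = $24.60
Disability Insurance: 5% × $410.00 = $20.50
Total: $6.54 + $24.60 + $20.50 = $51.64

$51.64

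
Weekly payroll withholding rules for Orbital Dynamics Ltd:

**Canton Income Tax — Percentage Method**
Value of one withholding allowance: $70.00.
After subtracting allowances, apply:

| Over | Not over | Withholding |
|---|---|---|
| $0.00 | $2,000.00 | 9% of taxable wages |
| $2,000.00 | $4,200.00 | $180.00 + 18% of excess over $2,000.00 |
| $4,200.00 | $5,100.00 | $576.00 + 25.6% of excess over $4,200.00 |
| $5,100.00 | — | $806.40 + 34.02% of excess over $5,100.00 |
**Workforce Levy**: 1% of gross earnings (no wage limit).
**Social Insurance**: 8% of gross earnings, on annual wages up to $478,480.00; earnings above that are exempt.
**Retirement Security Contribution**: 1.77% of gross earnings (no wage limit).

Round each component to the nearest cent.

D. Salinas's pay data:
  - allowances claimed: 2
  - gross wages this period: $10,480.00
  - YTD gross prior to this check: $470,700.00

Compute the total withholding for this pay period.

Canton Income Tax: taxable = $10,480.00 − 2×$70.00 = $10,340.00
  $806.40 + 34.02% × ($10,340.00 − $5,100.00) = $806.40 + 34.02% × $5,240.00 = $2,589.05
Workforce Levy: 1% × $10,480.00 = $104.80
Social Insurance: cap $478,480.00 − YTD $470,700.00 = $7,780.00 subject; 8% × $7,780.00 = $622.40
Retirement Security Contribution: 1.77% × $10,480.00 = $185.50
Total: $2,589.05 + $104.80 + $622.40 + $185.50 = $3,501.75

$3,501.75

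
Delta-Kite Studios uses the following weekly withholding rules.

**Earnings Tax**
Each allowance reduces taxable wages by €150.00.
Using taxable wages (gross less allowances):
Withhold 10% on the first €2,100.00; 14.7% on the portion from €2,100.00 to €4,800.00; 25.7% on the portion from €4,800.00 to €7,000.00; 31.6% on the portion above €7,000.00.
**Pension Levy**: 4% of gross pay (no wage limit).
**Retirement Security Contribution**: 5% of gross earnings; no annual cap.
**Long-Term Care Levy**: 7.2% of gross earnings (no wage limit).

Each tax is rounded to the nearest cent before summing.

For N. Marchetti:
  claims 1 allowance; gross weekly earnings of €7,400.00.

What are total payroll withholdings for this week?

€2,450.10

Earnings Tax: taxable = €7,400.00 − 1×€150.00 = €7,250.00
  €1,172.30 + 31.6% × (€7,250.00 − €7,000.00) = €1,172.30 + 31.6% × €250.00 = €1,251.30
Pension Levy: 4% × €7,400.00 = €296.00
Retirement Security Contribution: 5% × €7,400.00 = €370.00
Long-Term Care Levy: 7.2% × €7,400.00 = €532.80
Total: €1,251.30 + €296.00 + €370.00 + €532.80 = €2,450.10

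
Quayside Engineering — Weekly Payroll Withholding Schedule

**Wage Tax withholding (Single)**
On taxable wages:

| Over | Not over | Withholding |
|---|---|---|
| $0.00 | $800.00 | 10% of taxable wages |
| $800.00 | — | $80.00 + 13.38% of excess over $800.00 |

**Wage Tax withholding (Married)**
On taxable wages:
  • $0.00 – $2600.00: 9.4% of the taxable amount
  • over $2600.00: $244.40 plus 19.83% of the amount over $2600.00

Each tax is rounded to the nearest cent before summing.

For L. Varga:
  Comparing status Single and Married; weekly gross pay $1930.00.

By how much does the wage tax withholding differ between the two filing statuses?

$49.77

Wage Tax (Single): taxable = $1930.00
  $80.00 + 13.38% × ($1930.00 − $800.00) = $80.00 + 13.38% × $1130.00 = $231.19
Wage Tax (Married): taxable = $1930.00
  9.4% × $1930.00 = $181.42
Difference: |$231.19 − $181.42| = $49.77 (higher under Single)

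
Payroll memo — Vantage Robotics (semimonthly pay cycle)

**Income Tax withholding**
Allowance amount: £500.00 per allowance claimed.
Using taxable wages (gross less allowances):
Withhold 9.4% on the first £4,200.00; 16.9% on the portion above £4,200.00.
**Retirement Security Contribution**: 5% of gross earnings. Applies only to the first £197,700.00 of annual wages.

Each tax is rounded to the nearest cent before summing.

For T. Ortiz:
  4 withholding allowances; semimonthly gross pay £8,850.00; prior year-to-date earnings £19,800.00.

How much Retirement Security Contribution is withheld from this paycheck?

£442.50

Retirement Security Contribution: 5% × £8,850.00 = £442.50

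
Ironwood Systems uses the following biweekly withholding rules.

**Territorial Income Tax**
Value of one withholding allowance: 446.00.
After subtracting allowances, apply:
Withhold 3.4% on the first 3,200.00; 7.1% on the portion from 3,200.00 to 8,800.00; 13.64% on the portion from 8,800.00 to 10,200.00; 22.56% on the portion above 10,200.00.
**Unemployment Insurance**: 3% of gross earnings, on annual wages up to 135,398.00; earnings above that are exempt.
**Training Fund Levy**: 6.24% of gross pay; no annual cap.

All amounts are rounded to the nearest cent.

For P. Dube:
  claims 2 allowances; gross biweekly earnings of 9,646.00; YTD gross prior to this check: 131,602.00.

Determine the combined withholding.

Territorial Income Tax: taxable = 9,646.00 − 2×446.00 = 8,754.00
  108.80 + 7.1% × (8,754.00 − 3,200.00) = 108.80 + 7.1% × 5,554.00 = 503.13
Unemployment Insurance: cap 135,398.00 − YTD 131,602.00 = 3,796.00 subject; 3% × 3,796.00 = 113.88
Training Fund Levy: 6.24% × 9,646.00 = 601.91
Total: 503.13 + 113.88 + 601.91 = 1,218.92

1,218.92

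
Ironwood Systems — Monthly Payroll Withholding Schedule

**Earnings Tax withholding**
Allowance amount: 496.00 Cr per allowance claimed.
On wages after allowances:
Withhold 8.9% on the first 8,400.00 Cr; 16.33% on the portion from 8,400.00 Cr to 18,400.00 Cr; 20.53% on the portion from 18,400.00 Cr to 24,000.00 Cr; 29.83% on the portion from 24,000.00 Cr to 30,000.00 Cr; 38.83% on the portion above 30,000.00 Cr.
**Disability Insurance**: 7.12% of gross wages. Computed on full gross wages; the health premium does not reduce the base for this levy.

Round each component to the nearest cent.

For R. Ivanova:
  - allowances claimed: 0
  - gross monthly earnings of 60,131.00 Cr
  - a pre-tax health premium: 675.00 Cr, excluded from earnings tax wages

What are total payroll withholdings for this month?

Earnings Tax: taxable = 60,131.00 Cr − 675.00 Cr = 59,456.00 Cr
  5,320.08 Cr + 38.83% × (59,456.00 Cr − 30,000.00 Cr) = 5,320.08 Cr + 38.83% × 29,456.00 Cr = 16,757.84 Cr
Disability Insurance: 7.12% × 60,131.00 Cr = 4,281.33 Cr
Total: 16,757.84 Cr + 4,281.33 Cr = 21,039.17 Cr

21,039.17 Cr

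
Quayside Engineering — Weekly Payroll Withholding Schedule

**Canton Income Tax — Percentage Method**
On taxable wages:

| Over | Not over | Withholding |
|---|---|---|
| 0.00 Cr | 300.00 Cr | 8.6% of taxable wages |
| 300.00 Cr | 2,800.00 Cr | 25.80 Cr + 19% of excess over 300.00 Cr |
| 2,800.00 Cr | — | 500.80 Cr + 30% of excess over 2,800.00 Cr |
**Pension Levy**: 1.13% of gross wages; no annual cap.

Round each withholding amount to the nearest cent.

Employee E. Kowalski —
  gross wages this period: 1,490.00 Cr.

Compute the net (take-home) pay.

1,221.26 Cr

Canton Income Tax: taxable = 1,490.00 Cr
  25.80 Cr + 19% × (1,490.00 Cr − 300.00 Cr) = 25.80 Cr + 19% × 1,190.00 Cr = 251.90 Cr
Pension Levy: 1.13% × 1,490.00 Cr = 16.84 Cr
Total withheld: 251.90 Cr + 16.84 Cr = 268.74 Cr
Net pay: 1,490.00 Cr − 268.74 Cr = 1,221.26 Cr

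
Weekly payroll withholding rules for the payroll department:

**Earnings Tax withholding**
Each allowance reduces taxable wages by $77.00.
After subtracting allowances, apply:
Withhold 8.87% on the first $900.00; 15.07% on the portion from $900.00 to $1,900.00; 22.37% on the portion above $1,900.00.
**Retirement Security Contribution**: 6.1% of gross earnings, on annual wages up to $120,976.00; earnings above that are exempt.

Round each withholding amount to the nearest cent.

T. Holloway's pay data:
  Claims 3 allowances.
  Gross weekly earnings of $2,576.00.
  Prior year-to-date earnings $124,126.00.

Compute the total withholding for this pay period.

Earnings Tax: taxable = $2,576.00 − 3×$77.00 = $2,345.00
  $230.53 + 22.37% × ($2,345.00 − $1,900.00) = $230.53 + 22.37% × $445.00 = $330.08
Retirement Security Contribution: YTD $124,126.00 ≥ cap $120,976.00 → $0.00
Total: $330.08 + $0.00 = $330.08

$330.08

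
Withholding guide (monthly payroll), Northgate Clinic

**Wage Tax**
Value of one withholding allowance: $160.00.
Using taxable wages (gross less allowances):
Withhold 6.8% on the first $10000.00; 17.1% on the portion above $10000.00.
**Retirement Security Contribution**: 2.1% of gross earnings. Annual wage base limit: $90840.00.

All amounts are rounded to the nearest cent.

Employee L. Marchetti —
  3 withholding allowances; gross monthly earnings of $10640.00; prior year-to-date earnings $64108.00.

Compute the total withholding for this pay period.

Wage Tax: taxable = $10640.00 − 3×$160.00 = $10160.00
  $680.00 + 17.1% × ($10160.00 − $10000.00) = $680.00 + 17.1% × $160.00 = $707.36
Retirement Security Contribution: 2.1% × $10640.00 = $223.44
Total: $707.36 + $223.44 = $930.80

$930.80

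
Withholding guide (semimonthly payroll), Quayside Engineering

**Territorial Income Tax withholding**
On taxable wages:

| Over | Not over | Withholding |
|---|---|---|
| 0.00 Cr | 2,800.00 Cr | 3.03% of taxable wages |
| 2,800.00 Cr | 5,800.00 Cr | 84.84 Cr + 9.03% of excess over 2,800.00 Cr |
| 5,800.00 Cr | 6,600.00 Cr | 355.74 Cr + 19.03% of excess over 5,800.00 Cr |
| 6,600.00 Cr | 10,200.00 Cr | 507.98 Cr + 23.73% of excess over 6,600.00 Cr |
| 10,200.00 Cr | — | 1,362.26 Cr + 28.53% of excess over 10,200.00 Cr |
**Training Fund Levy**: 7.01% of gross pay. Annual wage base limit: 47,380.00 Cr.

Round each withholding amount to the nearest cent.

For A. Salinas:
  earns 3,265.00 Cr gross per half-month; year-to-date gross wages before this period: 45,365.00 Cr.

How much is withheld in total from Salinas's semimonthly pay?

Territorial Income Tax: taxable = 3,265.00 Cr
  84.84 Cr + 9.03% × (3,265.00 Cr − 2,800.00 Cr) = 84.84 Cr + 9.03% × 465.00 Cr = 126.83 Cr
Training Fund Levy: cap 47,380.00 Cr − YTD 45,365.00 Cr = 2,015.00 Cr subject; 7.01% × 2,015.00 Cr = 141.25 Cr
Total: 126.83 Cr + 141.25 Cr = 268.08 Cr

268.08 Cr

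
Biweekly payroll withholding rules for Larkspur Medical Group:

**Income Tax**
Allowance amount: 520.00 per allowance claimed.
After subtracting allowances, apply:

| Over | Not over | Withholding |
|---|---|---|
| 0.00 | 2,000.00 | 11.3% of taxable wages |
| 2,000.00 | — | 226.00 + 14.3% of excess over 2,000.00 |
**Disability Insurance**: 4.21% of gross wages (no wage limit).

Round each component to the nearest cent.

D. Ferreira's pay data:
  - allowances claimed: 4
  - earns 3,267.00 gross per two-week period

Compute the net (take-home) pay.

2,995.33

Income Tax: taxable = 3,267.00 − 4×520.00 = 1,187.00
  11.3% × 1,187.00 = 134.13
Disability Insurance: 4.21% × 3,267.00 = 137.54
Total withheld: 134.13 + 137.54 = 271.67
Net pay: 3,267.00 − 271.67 = 2,995.33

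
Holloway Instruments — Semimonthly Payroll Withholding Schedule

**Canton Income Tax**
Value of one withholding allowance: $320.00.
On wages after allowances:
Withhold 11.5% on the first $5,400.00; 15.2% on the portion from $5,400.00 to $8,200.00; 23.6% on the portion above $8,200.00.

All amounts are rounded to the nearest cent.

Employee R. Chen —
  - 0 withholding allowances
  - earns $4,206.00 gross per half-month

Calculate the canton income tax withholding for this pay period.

$483.69

Canton Income Tax: taxable = $4,206.00
  11.5% × $4,206.00 = $483.69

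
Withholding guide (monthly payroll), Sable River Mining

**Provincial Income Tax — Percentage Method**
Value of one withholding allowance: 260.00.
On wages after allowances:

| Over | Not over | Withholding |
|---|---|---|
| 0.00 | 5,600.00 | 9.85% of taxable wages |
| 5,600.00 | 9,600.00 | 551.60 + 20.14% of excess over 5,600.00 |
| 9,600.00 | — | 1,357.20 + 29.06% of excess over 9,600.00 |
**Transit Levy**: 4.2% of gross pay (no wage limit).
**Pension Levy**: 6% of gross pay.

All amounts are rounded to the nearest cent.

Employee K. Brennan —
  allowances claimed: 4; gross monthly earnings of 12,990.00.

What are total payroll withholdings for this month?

3,365.09

Provincial Income Tax: taxable = 12,990.00 − 4×260.00 = 11,950.00
  1,357.20 + 29.06% × (11,950.00 − 9,600.00) = 1,357.20 + 29.06% × 2,350.00 = 2,040.11
Transit Levy: 4.2% × 12,990.00 = 545.58
Pension Levy: 6% × 12,990.00 = 779.40
Total: 2,040.11 + 545.58 + 779.40 = 3,365.09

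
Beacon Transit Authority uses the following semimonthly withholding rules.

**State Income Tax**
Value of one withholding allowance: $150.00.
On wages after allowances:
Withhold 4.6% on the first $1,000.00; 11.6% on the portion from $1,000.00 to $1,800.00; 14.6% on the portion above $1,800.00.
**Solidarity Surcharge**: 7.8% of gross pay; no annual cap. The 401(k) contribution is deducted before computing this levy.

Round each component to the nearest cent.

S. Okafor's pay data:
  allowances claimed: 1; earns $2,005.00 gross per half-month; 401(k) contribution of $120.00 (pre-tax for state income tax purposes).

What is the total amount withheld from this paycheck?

State Income Tax: taxable = $2,005.00 − $120.00 − 1×$150.00 = $1,735.00
  $46.00 + 11.6% × ($1,735.00 − $1,000.00) = $46.00 + 11.6% × $735.00 = $131.26
Solidarity Surcharge: 7.8% × $1,885.00 = $147.03
Total: $131.26 + $147.03 = $278.29

$278.29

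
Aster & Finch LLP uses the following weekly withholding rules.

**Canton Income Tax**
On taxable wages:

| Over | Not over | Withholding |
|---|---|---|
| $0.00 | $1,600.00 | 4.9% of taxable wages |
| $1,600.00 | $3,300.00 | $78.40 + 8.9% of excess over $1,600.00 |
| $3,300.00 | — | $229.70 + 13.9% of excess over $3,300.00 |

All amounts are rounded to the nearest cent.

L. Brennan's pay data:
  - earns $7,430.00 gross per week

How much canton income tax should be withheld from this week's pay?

Canton Income Tax: taxable = $7,430.00
  $229.70 + 13.9% × ($7,430.00 − $3,300.00) = $229.70 + 13.9% × $4,130.00 = $803.77

$803.77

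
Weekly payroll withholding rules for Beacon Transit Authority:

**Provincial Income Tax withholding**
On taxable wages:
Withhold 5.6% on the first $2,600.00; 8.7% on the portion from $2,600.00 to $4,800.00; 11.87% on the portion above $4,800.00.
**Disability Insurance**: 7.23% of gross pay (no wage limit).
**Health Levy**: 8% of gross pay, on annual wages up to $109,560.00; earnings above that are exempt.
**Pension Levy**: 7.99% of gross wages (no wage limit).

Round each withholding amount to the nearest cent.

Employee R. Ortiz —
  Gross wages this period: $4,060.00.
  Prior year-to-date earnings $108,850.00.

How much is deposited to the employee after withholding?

$3,112.65

Provincial Income Tax: taxable = $4,060.00
  $145.60 + 8.7% × ($4,060.00 − $2,600.00) = $145.60 + 8.7% × $1,460.00 = $272.62
Disability Insurance: 7.23% × $4,060.00 = $293.54
Health Levy: cap $109,560.00 − YTD $108,850.00 = $710.00 subject; 8% × $710.00 = $56.80
Pension Levy: 7.99% × $4,060.00 = $324.39
Total withheld: $272.62 + $293.54 + $56.80 + $324.39 = $947.35
Net pay: $4,060.00 − $947.35 = $3,112.65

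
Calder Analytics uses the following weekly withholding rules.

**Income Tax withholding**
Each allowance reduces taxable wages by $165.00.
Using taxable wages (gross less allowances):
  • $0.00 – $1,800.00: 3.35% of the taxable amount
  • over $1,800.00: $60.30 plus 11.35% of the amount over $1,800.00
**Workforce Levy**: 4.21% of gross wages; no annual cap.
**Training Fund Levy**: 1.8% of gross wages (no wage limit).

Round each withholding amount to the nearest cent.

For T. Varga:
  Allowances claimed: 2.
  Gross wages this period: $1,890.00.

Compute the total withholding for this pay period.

Income Tax: taxable = $1,890.00 − 2×$165.00 = $1,560.00
  3.35% × $1,560.00 = $52.26
Workforce Levy: 4.21% × $1,890.00 = $79.57
Training Fund Levy: 1.8% × $1,890.00 = $34.02
Total: $52.26 + $79.57 + $34.02 = $165.85

$165.85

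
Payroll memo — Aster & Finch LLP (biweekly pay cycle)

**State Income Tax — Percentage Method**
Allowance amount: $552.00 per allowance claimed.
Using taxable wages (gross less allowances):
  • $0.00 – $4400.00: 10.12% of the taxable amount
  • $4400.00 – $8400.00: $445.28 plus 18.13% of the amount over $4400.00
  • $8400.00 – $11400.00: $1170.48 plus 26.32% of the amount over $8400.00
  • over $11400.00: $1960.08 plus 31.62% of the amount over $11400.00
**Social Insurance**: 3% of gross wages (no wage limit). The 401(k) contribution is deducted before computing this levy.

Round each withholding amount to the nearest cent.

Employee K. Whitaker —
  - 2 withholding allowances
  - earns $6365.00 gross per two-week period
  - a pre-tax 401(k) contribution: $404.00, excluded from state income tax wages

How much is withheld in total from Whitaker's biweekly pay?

State Income Tax: taxable = $6365.00 − $404.00 − 2×$552.00 = $4857.00
  $445.28 + 18.13% × ($4857.00 − $4400.00) = $445.28 + 18.13% × $457.00 = $528.13
Social Insurance: 3% × $5961.00 = $178.83
Total: $528.13 + $178.83 = $706.96

$706.96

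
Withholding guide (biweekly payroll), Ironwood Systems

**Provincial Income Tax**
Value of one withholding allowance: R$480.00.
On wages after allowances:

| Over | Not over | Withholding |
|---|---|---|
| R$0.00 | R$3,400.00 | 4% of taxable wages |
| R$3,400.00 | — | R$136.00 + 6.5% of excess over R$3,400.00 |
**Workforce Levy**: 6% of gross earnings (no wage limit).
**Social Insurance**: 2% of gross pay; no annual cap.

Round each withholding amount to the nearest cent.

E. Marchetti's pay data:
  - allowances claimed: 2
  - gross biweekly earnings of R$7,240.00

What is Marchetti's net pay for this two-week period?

Provincial Income Tax: taxable = R$7,240.00 − 2×R$480.00 = R$6,280.00
  R$136.00 + 6.5% × (R$6,280.00 − R$3,400.00) = R$136.00 + 6.5% × R$2,880.00 = R$323.20
Workforce Levy: 6% × R$7,240.00 = R$434.40
Social Insurance: 2% × R$7,240.00 = R$144.80
Total withheld: R$323.20 + R$434.40 + R$144.80 = R$902.40
Net pay: R$7,240.00 − R$902.40 = R$6,337.60

R$6,337.60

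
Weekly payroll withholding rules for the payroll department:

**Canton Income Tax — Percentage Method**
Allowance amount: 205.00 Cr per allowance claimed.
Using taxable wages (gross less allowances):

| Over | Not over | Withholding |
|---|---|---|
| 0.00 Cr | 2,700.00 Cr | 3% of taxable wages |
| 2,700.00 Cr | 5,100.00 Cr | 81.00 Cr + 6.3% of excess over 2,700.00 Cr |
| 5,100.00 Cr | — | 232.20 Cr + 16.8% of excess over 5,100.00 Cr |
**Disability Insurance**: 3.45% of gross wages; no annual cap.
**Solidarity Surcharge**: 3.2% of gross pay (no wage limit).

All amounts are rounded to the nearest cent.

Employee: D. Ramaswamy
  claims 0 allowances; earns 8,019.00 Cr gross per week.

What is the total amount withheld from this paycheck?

1,255.86 Cr

Canton Income Tax: taxable = 8,019.00 Cr
  232.20 Cr + 16.8% × (8,019.00 Cr − 5,100.00 Cr) = 232.20 Cr + 16.8% × 2,919.00 Cr = 722.59 Cr
Disability Insurance: 3.45% × 8,019.00 Cr = 276.66 Cr
Solidarity Surcharge: 3.2% × 8,019.00 Cr = 256.61 Cr
Total: 722.59 Cr + 276.66 Cr + 256.61 Cr = 1,255.86 Cr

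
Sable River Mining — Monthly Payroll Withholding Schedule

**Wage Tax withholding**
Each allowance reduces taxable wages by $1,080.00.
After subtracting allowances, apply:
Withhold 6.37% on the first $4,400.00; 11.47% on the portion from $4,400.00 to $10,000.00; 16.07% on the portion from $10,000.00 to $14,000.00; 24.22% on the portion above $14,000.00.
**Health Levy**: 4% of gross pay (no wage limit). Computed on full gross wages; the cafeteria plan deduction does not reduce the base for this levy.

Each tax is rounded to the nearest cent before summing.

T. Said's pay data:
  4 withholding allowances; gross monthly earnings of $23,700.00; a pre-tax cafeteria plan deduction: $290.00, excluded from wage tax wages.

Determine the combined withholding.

Wage Tax: taxable = $23,700.00 − $290.00 − 4×$1,080.00 = $19,090.00
  $1,565.40 + 24.22% × ($19,090.00 − $14,000.00) = $1,565.40 + 24.22% × $5,090.00 = $2,798.20
Health Levy: 4% × $23,700.00 = $948.00
Total: $2,798.20 + $948.00 = $3,746.20

$3,746.20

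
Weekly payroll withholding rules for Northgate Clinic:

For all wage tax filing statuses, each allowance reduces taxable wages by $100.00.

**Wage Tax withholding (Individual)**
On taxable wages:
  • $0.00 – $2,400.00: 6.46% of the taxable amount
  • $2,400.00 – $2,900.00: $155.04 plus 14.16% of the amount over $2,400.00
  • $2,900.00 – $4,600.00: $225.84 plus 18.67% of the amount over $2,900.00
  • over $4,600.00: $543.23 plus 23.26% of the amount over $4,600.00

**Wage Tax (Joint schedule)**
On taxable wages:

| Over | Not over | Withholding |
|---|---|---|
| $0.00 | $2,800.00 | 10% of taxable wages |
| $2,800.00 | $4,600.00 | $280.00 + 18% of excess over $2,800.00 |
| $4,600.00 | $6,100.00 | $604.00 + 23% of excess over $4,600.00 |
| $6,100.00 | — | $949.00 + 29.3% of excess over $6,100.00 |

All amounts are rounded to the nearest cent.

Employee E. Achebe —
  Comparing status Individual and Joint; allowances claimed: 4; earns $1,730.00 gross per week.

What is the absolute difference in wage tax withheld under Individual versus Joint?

Wage Tax (Individual): taxable = $1,730.00 − 4×$100.00 = $1,330.00
  6.46% × $1,330.00 = $85.92
Wage Tax (Joint): taxable = $1,730.00 − 4×$100.00 = $1,330.00
  10% × $1,330.00 = $133.00
Difference: |$85.92 − $133.00| = $47.08 (higher under Joint)

$47.08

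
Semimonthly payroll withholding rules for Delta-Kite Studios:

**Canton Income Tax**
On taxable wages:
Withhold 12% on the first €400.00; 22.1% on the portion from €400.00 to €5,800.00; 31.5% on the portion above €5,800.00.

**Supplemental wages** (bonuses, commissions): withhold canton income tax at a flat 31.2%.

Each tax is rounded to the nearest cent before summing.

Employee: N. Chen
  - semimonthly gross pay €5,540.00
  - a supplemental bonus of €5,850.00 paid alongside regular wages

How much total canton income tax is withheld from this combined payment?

€3,009.14

Canton Income Tax: taxable = €5,540.00
  €48.00 + 22.1% × (€5,540.00 − €400.00) = €48.00 + 22.1% × €5,140.00 = €1,183.94
Supplemental (31.2% flat on bonus): 31.2% × €5,850.00 = €1,825.20
Total canton income tax: €1,183.94 + €1,825.20 = €3,009.14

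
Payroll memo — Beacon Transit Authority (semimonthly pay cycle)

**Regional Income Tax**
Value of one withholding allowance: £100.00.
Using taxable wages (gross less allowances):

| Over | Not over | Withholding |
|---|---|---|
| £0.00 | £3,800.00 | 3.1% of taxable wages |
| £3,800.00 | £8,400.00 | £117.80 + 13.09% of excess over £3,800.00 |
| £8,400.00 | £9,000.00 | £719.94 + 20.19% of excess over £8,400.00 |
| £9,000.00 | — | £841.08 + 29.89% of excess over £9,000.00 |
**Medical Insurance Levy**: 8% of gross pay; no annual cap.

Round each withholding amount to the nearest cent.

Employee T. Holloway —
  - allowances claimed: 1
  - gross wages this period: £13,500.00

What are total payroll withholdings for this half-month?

Regional Income Tax: taxable = £13,500.00 − 1×£100.00 = £13,400.00
  £841.08 + 29.89% × (£13,400.00 − £9,000.00) = £841.08 + 29.89% × £4,400.00 = £2,156.24
Medical Insurance Levy: 8% × £13,500.00 = £1,080.00
Total: £2,156.24 + £1,080.00 = £3,236.24

£3,236.24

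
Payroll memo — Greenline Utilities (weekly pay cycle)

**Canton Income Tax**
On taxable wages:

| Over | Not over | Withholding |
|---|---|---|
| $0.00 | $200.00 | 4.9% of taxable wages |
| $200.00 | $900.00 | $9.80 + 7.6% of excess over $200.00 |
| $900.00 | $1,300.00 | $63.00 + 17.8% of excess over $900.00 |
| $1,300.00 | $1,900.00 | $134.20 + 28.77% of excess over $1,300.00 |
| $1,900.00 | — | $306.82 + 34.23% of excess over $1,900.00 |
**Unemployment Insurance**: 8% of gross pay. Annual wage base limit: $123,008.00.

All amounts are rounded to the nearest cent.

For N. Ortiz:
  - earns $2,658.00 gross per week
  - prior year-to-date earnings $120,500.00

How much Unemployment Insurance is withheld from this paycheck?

$200.64

Unemployment Insurance: cap $123,008.00 − YTD $120,500.00 = $2,508.00 subject; 8% × $2,508.00 = $200.64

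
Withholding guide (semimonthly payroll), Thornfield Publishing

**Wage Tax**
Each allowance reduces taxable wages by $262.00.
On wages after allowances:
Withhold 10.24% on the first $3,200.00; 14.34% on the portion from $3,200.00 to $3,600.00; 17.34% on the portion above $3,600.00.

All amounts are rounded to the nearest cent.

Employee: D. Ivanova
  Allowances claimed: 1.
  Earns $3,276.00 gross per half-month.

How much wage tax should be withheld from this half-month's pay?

Wage Tax: taxable = $3,276.00 − 1×$262.00 = $3,014.00
  10.24% × $3,014.00 = $308.63

$308.63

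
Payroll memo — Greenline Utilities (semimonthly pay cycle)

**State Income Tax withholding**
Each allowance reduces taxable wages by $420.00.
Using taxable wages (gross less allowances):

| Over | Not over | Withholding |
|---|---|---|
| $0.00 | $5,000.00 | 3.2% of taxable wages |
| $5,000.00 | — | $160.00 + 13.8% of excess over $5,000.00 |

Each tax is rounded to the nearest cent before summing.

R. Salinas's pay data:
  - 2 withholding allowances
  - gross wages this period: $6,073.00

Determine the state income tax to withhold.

State Income Tax: taxable = $6,073.00 − 2×$420.00 = $5,233.00
  $160.00 + 13.8% × ($5,233.00 − $5,000.00) = $160.00 + 13.8% × $233.00 = $192.15

$192.15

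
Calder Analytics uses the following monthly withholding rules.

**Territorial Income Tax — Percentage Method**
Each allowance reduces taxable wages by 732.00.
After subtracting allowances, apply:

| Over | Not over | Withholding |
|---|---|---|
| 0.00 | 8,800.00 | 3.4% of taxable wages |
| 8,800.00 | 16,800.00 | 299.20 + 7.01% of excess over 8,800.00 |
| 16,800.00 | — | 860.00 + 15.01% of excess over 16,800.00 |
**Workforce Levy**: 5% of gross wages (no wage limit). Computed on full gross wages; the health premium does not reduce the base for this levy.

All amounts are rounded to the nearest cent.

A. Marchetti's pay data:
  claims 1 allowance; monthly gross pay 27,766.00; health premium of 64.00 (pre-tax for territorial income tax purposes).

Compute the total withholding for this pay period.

3,774.82

Territorial Income Tax: taxable = 27,766.00 − 64.00 − 1×732.00 = 26,970.00
  860.00 + 15.01% × (26,970.00 − 16,800.00) = 860.00 + 15.01% × 10,170.00 = 2,386.52
Workforce Levy: 5% × 27,766.00 = 1,388.30
Total: 2,386.52 + 1,388.30 = 3,774.82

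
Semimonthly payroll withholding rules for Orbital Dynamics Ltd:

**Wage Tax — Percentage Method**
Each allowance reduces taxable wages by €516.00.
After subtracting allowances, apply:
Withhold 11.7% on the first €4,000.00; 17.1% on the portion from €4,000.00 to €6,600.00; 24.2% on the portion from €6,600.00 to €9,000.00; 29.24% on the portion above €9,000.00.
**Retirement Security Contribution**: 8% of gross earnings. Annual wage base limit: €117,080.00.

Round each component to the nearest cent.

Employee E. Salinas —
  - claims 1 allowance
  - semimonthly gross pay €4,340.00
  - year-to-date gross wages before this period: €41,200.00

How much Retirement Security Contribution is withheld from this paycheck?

€347.20

Retirement Security Contribution: 8% × €4,340.00 = €347.20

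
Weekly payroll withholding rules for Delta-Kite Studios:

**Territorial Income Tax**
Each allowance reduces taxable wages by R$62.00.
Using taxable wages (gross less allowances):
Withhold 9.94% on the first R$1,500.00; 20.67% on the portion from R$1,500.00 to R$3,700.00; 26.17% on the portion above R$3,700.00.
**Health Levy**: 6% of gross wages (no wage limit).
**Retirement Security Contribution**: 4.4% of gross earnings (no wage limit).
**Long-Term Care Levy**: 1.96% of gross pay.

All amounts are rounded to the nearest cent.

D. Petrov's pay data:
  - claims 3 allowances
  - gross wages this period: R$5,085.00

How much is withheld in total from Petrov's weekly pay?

R$1,546.13

Territorial Income Tax: taxable = R$5,085.00 − 3×R$62.00 = R$4,899.00
  R$603.84 + 26.17% × (R$4,899.00 − R$3,700.00) = R$603.84 + 26.17% × R$1,199.00 = R$917.62
Health Levy: 6% × R$5,085.00 = R$305.10
Retirement Security Contribution: 4.4% × R$5,085.00 = R$223.74
Long-Term Care Levy: 1.96% × R$5,085.00 = R$99.67
Total: R$917.62 + R$305.10 + R$223.74 + R$99.67 = R$1,546.13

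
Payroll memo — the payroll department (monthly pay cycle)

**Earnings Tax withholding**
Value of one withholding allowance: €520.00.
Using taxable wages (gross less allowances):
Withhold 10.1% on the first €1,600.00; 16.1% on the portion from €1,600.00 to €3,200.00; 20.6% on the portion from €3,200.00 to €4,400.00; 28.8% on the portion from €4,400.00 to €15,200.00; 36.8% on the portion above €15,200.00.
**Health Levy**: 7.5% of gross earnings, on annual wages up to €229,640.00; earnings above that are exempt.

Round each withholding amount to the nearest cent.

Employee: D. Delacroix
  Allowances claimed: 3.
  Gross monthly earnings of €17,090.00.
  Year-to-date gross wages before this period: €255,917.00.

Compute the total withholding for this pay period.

Earnings Tax: taxable = €17,090.00 − 3×€520.00 = €15,530.00
  €3,776.80 + 36.8% × (€15,530.00 − €15,200.00) = €3,776.80 + 36.8% × €330.00 = €3,898.24
Health Levy: YTD €255,917.00 ≥ cap €229,640.00 → €0.00
Total: €3,898.24 + €0.00 = €3,898.24

€3,898.24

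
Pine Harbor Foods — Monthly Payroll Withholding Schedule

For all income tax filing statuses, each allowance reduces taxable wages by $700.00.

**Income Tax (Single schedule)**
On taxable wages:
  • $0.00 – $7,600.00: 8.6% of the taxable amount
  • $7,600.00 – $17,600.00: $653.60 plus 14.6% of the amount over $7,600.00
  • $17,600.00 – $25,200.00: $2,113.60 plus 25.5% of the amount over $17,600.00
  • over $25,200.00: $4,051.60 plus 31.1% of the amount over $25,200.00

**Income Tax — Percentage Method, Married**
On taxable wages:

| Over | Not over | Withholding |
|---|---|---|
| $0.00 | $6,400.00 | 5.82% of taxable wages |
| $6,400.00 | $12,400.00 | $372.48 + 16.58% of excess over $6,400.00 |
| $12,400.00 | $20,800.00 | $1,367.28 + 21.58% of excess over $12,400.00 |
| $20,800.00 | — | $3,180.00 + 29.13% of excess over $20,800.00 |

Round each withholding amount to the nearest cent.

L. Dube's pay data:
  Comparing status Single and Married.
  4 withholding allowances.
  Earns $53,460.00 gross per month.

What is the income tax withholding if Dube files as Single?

Income Tax (Single): taxable = $53,460.00 − 4×$700.00 = $50,660.00
  $4,051.60 + 31.1% × ($50,660.00 − $25,200.00) = $4,051.60 + 31.1% × $25,460.00 = $11,969.66

$11,969.66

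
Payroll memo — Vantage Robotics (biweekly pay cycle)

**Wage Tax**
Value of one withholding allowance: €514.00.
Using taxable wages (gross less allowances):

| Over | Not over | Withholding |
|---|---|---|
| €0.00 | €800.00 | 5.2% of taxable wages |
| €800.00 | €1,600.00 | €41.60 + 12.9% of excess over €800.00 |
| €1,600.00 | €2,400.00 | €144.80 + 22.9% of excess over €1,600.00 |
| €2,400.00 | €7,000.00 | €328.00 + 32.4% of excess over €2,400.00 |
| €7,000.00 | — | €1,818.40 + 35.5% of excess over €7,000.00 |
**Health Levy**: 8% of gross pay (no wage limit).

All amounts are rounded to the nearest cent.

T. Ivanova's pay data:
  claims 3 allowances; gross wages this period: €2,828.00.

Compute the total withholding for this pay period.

€330.53

Wage Tax: taxable = €2,828.00 − 3×€514.00 = €1,286.00
  €41.60 + 12.9% × (€1,286.00 − €800.00) = €41.60 + 12.9% × €486.00 = €104.29
Health Levy: 8% × €2,828.00 = €226.24
Total: €104.29 + €226.24 = €330.53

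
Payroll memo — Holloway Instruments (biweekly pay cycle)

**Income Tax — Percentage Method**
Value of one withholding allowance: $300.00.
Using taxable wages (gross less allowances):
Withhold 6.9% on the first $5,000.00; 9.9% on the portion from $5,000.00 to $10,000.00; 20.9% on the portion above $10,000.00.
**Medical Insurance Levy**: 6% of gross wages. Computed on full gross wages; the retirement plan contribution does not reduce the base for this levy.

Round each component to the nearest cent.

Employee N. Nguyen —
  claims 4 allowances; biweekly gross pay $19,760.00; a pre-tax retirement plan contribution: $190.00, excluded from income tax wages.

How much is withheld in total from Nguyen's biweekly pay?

$3,774.93

Income Tax: taxable = $19,760.00 − $190.00 − 4×$300.00 = $18,370.00
  $840.00 + 20.9% × ($18,370.00 − $10,000.00) = $840.00 + 20.9% × $8,370.00 = $2,589.33
Medical Insurance Levy: 6% × $19,760.00 = $1,185.60
Total: $2,589.33 + $1,185.60 = $3,774.93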